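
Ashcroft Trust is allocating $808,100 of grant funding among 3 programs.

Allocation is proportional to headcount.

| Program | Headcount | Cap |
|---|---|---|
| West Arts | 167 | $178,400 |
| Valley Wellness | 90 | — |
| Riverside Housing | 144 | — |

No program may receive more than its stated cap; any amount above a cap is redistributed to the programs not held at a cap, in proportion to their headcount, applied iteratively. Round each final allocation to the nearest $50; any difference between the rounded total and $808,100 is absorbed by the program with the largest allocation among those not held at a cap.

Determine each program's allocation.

West Arts: $178,400 | Valley Wellness: $242,200 | Riverside Housing: $387,500

Total headcount = 401.
Pro-rata shares before constraints: West Arts 336,540.40; Valley Wellness 181,369.08; Riverside Housing 290,190.52.
Capped: West Arts ($178,400); remaining pool $629,700 reallocated over remaining headcount 234.
Redistributed shares: Valley Wellness 242,192.31 → $242,200; Riverside Housing 387,507.69 → $387,500.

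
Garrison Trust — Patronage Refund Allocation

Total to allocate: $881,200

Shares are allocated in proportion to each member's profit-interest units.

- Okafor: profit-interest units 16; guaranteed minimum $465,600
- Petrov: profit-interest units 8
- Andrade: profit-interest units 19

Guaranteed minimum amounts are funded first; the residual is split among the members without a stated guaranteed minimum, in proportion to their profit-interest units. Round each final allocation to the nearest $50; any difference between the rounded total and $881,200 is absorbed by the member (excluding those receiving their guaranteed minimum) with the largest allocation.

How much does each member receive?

Okafor: $465,600 | Petrov: $123,150 | Andrade: $292,450

Minimums first: Okafor $465,600. Residual $415,600.
Residual split over remaining profit-interest units 27: Petrov 123,140.74 → $123,150; Andrade 292,459.26 → $292,450.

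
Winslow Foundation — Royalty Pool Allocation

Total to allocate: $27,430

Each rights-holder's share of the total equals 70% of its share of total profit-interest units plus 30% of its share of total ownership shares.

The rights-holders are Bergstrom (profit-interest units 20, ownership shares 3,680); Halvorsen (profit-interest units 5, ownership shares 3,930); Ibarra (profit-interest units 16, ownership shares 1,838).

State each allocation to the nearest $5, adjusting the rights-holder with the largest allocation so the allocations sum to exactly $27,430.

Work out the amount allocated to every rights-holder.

Profit-interest units total 41; ownership shares total 9,448.
Composite weights (70% profit-interest units + 30% ownership shares): Bergstrom 0.4583; Halvorsen 0.2102; Ibarra 0.3315.
Unrounded shares: Bergstrom 12,571.54; Halvorsen 5,764.53; Ibarra 9,093.93.
After rounding ($5): Bergstrom $12,570; Halvorsen $5,765; Ibarra $9,095. Sum = $27,430.
No rounding difference to absorb.

Bergstrom: $12,570; Halvorsen: $5,765; Ibarra: $9,095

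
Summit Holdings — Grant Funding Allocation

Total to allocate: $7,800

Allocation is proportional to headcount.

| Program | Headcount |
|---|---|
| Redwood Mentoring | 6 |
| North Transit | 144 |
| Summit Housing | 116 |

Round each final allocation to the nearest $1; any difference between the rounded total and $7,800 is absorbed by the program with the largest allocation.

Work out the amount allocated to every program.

Sum of headcount: 266.
Proportional shares: Redwood Mentoring 6/266 × $7,800 = 175.94; North Transit 144/266 × $7,800 = 4,222.56; Summit Housing 116/266 × $7,800 = 3,401.504.
At nearest $1: Redwood Mentoring $176; North Transit $4,223; Summit Housing $3,402. Sum = $7,801.
Difference $7,800 − $7,801 = −$1 applied to largest allocation (North Transit): North Transit becomes $4,222.

Redwood Mentoring: $176 | North Transit: $4,222 | Summit Housing: $3,402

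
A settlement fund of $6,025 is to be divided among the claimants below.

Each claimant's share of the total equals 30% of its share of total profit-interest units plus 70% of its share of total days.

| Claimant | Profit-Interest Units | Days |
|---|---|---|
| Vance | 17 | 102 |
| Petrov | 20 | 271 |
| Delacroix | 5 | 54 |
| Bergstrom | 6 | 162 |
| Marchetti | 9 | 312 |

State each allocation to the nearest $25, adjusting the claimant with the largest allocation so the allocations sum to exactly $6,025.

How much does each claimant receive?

Totals — profit-interest units 57, days 901.
Combined weights (30% profit-interest units + 70% days): Vance 0.1687; Petrov 0.3158; Delacroix 0.0683; Bergstrom 0.1574; Marchetti 0.2898.
Unrounded shares: Vance 1,016.53; Petrov 1,902.74; Delacroix 411.32; Bergstrom 948.57; Marchetti 1,745.84.
At nearest $25: Vance $1,025; Petrov $1,900; Delacroix $400; Bergstrom $950; Marchetti $1,750. Sum = $6,025.
Rounded total matches; no reconciliation needed.

Vance: $1,025 | Petrov: $1,900 | Delacroix: $400 | Bergstrom: $950 | Marchetti: $1,750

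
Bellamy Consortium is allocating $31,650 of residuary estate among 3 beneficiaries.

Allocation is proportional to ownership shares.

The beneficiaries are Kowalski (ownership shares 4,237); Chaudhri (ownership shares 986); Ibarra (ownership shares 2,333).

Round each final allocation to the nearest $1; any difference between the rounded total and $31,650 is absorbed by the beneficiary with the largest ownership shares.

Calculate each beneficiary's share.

Kowalski: $17,748 · Chaudhri: $4,130 · Ibarra: $9,772

Sum of ownership shares: 4,237 + 986 + 2,333 = 7,556.
Unrounded shares: Kowalski 17,747.62; Chaudhri 4,130.08; Ibarra 9,772.29.
At nearest $1: Kowalski $17,748; Chaudhri $4,130; Ibarra $9,772. Sum = $31,650.
Sum already equals the total — no adjustment.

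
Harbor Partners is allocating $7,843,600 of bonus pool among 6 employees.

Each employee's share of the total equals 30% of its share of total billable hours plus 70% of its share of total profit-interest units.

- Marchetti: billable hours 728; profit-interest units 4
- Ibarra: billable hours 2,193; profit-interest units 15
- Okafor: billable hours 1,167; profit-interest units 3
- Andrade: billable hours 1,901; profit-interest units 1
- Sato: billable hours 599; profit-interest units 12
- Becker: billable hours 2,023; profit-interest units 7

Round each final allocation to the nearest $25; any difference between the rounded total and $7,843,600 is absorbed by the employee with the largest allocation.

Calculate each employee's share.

Marchetti: $721,850 | Ibarra: $2,560,175 | Okafor: $711,075 | Andrade: $650,200 | Sato: $1,732,400 | Becker: $1,467,900

Totals — billable hours 8,611, profit-interest units 42.
Combined weights (30% billable hours + 70% profit-interest units): Marchetti 0.0920; Ibarra 0.3264; Okafor 0.0907; Andrade 0.0829; Sato 0.2209; Becker 0.1871.
Unrounded shares: Marchetti 721,843.17; Ibarra 2,560,168.89; Okafor 711,079.59; Andrade 650,202.35; Sato 1,732,405.39; Becker 1,467,900.61.
After rounding ($25): Marchetti $721,850; Ibarra $2,560,175; Okafor $711,075; Andrade $650,200; Sato $1,732,400; Becker $1,467,900. Sum = $7,843,600.
No rounding difference to absorb.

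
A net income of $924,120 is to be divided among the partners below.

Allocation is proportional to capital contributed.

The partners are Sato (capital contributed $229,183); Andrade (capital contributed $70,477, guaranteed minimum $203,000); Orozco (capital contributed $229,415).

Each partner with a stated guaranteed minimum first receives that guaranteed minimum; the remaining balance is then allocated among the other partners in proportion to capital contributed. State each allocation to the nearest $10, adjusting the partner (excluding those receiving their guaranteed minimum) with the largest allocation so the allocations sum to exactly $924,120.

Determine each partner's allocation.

Fund the minimums — Andrade $203,000. Balance $721,120.
Balance split over remaining capital contributed 458,598: Sato 360,377.60 → $360,380; Orozco 360,742.40 → $360,740.

Sato: $360,380 | Andrade: $203,000 | Orozco: $360,740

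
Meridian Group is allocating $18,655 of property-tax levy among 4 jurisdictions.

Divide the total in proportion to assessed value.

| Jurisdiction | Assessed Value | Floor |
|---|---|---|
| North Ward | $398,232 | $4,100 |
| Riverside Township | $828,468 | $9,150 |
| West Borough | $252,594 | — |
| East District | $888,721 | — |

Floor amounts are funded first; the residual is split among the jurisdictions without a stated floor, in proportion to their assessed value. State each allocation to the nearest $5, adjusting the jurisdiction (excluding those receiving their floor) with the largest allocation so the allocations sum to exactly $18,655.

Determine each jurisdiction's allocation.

Fund the minimums — North Ward $4,100; Riverside Township $9,150. Remaining pool $5,405.
Remaining pool split over remaining assessed value 1,141,315: West Borough 1,196.23 → $1,195; East District 4,208.77 → $4,210.

North Ward: $4,100 | Riverside Township: $9,150 | West Borough: $1,195 | East District: $4,210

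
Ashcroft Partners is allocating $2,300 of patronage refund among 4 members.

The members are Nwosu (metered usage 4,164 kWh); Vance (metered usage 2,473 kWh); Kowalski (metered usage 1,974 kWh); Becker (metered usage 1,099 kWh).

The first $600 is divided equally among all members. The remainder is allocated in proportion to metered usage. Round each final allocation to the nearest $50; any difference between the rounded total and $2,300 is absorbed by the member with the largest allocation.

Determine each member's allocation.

$600 shared equally gives $150 per member.
Remainder $1,700 by metered usage (total 9,710): Nwosu 729.02 → $750; Vance 432.97 → $450; Kowalski 345.60 → $350; Becker 192.41 → $200.
Rounding difference −$50 on remainder applied to Nwosu.
Totals: Nwosu $150 + $700 = $850; Vance $150 + $450 = $600; Kowalski $150 + $350 = $500; Becker $150 + $200 = $350.

Nwosu: $850 | Vance: $600 | Kowalski: $500 | Becker: $350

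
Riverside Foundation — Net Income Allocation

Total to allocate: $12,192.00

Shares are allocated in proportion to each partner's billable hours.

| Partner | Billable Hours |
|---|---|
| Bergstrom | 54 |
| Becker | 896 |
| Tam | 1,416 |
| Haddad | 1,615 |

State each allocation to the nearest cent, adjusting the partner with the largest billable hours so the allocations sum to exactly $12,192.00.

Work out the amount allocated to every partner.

Bergstrom: $165.38; Becker: $2,744.04; Tam: $4,336.57; Haddad: $4,946.01

Combined billable hours = 54 + 896 + 1,416 + 1,615 = 3,981.
Raw shares: Bergstrom 165.3775; Becker 2,744.0422; Tam 4,336.5667; Haddad 4,946.0136.
After rounding (cent): Bergstrom $165.38; Becker $2,744.04; Tam $4,336.57; Haddad $4,946.01. Sum = $12,192.00.
Sum already equals the total — no adjustment.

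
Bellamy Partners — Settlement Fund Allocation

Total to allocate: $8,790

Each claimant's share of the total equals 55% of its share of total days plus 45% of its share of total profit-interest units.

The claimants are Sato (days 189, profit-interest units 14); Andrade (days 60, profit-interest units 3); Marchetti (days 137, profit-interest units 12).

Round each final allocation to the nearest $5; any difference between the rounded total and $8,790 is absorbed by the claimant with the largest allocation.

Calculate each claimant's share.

Sato: $4,275 | Andrade: $1,160 | Marchetti: $3,355

Totals — days 386, profit-interest units 29.
Blended shares (55% days + 45% profit-interest units): Sato 0.4865; Andrade 0.1320; Marchetti 0.3814.
Pro-rata amounts: Sato 4,276.70; Andrade 1,160.67; Marchetti 3,352.63.
At nearest $5: Sato $4,275; Andrade $1,160; Marchetti $3,355. Sum = $8,790.
No rounding difference to absorb.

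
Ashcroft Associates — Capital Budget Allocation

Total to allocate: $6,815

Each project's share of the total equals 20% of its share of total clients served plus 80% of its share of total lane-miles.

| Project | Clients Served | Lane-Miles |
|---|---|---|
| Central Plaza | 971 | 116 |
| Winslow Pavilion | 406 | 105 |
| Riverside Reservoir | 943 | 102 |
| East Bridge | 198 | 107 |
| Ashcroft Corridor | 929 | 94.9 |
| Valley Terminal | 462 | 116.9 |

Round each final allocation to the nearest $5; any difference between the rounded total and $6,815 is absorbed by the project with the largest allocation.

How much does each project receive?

Clients served total 3,909; lane-miles total 641.8.
Composite weights (20% clients served + 80% lane-miles): Central Plaza 0.1943; Winslow Pavilion 0.1517; Riverside Reservoir 0.1754; East Bridge 0.1435; Ashcroft Corridor 0.1658; Valley Terminal 0.1694.
Proportional shares: Central Plaza 1,323.97; Winslow Pavilion 1,033.53; Riverside Reservoir 1,195.28; East Bridge 977.99; Ashcroft Corridor 1,130.09; Valley Terminal 1,154.14.
After rounding ($5): Central Plaza $1,325; Winslow Pavilion $1,035; Riverside Reservoir $1,195; East Bridge $980; Ashcroft Corridor $1,130; Valley Terminal $1,155. Sum = $6,820.
Difference $6,815 − $6,820 = −$5 applied to largest allocation (Central Plaza): Central Plaza becomes $1,320.

Central Plaza: $1,320 · Winslow Pavilion: $1,035 · Riverside Reservoir: $1,195 · East Bridge: $980 · Ashcroft Corridor: $1,130 · Valley Terminal: $1,155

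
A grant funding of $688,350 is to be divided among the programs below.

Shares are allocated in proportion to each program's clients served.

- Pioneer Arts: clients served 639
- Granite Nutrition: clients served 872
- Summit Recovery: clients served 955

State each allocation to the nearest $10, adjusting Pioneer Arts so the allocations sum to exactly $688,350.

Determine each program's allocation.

Clients served total: 2,466.
Pro-rata amounts: Pioneer Arts 639/2,466 × $688,350 = 178,368.07; Granite Nutrition 872/2,466 × $688,350 = 243,406.81; Summit Recovery 955/2,466 × $688,350 = 266,575.12.
At nearest $10: Pioneer Arts $178,370; Granite Nutrition $243,410; Summit Recovery $266,580. Sum = $688,360.
Difference $688,350 − $688,360 = −$10 applied to Pioneer Arts: Pioneer Arts becomes $178,360.

Pioneer Arts: $178,360 · Granite Nutrition: $243,410 · Summit Recovery: $266,580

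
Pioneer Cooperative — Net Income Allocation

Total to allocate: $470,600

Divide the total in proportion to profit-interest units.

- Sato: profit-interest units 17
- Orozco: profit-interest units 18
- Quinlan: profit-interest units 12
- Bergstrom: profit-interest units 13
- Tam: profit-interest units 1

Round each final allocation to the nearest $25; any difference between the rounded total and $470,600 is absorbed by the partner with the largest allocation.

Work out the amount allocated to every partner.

Sato: $131,150 | Orozco: $138,850 | Quinlan: $92,575 | Bergstrom: $100,300 | Tam: $7,725

Combined profit-interest units = 61.
Pro-rata amounts: Sato 17/61 × $470,600 = 131,150.82; Orozco 18/61 × $470,600 = 138,865.57; Quinlan 12/61 × $470,600 = 92,577.05; Bergstrom 13/61 × $470,600 = 100,291.80; Tam 1/61 × $470,600 = 7,714.75.
At nearest $25: Sato $131,150; Orozco $138,875; Quinlan $92,575; Bergstrom $100,300; Tam $7,725. Sum = $470,625.
Difference $470,600 − $470,625 = −$25 applied to largest allocation (Orozco): Orozco becomes $138,850.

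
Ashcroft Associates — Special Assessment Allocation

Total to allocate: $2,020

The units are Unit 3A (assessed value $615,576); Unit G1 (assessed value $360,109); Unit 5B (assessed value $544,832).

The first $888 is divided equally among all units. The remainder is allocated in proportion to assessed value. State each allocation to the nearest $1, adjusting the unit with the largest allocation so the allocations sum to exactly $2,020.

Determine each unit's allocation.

Unit 3A: $754; Unit G1: $564; Unit 5B: $702

First tranche $888 split equally: $296 each.
Remainder $1,132 by assessed value (total 1,520,517): Unit 3A 458.29 → $458; Unit G1 268.10 → $268; Unit 5B 405.62 → $406.
Totals: Unit 3A $296 + $458 = $754; Unit G1 $296 + $268 = $564; Unit 5B $296 + $406 = $702.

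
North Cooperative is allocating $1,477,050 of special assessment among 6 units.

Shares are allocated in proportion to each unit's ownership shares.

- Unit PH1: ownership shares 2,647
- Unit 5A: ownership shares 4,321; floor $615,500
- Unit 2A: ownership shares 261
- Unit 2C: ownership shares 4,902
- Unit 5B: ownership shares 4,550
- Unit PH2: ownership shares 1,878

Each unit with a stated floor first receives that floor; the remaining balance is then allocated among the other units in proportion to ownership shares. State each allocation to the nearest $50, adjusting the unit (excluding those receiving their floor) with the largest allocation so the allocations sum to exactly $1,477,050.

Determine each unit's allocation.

Guaranteed amounts: Unit 5A $615,500. Balance $861,550.
Balance split over remaining ownership shares 14,238: Unit PH1 160,171.57 → $160,150; Unit 2A 15,793.27 → $15,800; Unit 2C 296,622.99 → $296,600; Unit 5B 275,323.25 → $275,300; Unit PH2 113,638.92 → $113,650.
Rounding difference +$50 applied to Unit 2C → $296,650.

Unit PH1: $160,150; Unit 5A: $615,500; Unit 2A: $15,800; Unit 2C: $296,650; Unit 5B: $275,300; Unit PH2: $113,650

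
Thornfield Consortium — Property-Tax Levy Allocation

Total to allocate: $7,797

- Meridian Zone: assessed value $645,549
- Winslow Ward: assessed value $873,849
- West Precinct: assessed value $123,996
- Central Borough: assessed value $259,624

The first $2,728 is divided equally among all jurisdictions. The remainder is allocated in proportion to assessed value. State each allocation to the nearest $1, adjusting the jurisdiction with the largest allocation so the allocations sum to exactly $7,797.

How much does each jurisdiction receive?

Meridian Zone: $2,402; Winslow Ward: $3,009; West Precinct: $1,012; Central Borough: $1,374

Equal tier: $2,728 ÷ 4 = $682 apiece.
Remainder $5,069 by assessed value (total 1,903,018): Meridian Zone 1,719.53 → $1,720; Winslow Ward 2,327.64 → $2,328; West Precinct 330.28 → $330; Central Borough 691.55 → $692.
Rounding difference −$1 on remainder applied to Winslow Ward.
Totals: Meridian Zone $682 + $1,720 = $2,402; Winslow Ward $682 + $2,327 = $3,009; West Precinct $682 + $330 = $1,012; Central Borough $682 + $692 = $1,374.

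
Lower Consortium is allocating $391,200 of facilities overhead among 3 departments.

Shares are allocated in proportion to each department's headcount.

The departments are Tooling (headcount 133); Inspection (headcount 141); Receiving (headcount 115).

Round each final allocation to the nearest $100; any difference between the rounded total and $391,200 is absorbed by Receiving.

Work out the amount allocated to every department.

Tooling: $133,800 · Inspection: $141,800 · Receiving: $115,600

Sum of headcount: 389.
Proportional shares: Tooling 133/389 × $391,200 = 133,752.19; Inspection 141/389 × $391,200 = 141,797.43; Receiving 115/389 × $391,200 = 115,650.39.
At nearest $100: Tooling $133,800; Inspection $141,800; Receiving $115,700. Sum = $391,300.
Difference $391,200 − $391,300 = −$100 applied to Receiving: Receiving becomes $115,600.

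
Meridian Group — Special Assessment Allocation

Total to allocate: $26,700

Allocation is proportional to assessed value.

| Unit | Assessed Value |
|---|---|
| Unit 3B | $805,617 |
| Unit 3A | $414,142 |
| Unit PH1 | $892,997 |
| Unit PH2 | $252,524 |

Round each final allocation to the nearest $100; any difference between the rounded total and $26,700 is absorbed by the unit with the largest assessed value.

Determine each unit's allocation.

Unit 3B: $9,100; Unit 3A: $4,700; Unit PH1: $10,000; Unit PH2: $2,900

Sum of assessed value: 2,365,280.
Proportional shares: Unit 3B 805,617/2,365,280 × $26,700 = 9,094.05; Unit 3A 414,142/2,365,280 × $26,700 = 4,674.96; Unit PH1 892,997/2,365,280 × $26,700 = 10,080.42; Unit PH2 252,524/2,365,280 × $26,700 = 2,850.57.
After rounding ($100): Unit 3B $9,100; Unit 3A $4,700; Unit PH1 $10,100; Unit PH2 $2,900. Sum = $26,800.
Difference $26,700 − $26,800 = −$100 applied to largest assessed value (Unit PH1): Unit PH1 becomes $10,000.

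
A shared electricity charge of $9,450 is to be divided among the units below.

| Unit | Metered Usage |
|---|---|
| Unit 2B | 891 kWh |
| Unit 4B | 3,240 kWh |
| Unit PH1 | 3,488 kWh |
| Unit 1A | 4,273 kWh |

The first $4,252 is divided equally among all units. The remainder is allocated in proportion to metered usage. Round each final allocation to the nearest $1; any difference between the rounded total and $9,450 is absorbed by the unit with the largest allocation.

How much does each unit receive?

Unit 2B: $1,452 · Unit 4B: $2,479 · Unit PH1: $2,588 · Unit 1A: $2,931

$4,252 shared equally gives $1,063 per unit.
Remainder $5,198 by metered usage (total 11,892): Unit 2B 389.46 → $389; Unit 4B 1,416.21 → $1,416; Unit PH1 1,524.61 → $1,525; Unit 1A 1,867.73 → $1,868.
Totals: Unit 2B $1,063 + $389 = $1,452; Unit 4B $1,063 + $1,416 = $2,479; Unit PH1 $1,063 + $1,525 = $2,588; Unit 1A $1,063 + $1,868 = $2,931.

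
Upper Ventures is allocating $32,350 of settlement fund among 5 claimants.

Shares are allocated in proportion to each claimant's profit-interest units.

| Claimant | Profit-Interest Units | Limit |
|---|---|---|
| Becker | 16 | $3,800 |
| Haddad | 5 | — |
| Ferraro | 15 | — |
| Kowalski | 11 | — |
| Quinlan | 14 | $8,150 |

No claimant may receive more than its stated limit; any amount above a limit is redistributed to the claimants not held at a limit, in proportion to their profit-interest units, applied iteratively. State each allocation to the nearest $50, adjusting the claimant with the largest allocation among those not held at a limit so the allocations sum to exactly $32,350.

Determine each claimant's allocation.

Sum of profit-interest units: 61.
Unconstrained shares: Becker 8,485.25; Haddad 2,651.64; Ferraro 7,954.92; Kowalski 5,833.61; Quinlan 7,424.59.
Capped: Becker ($3,800); residual $28,550 reallocated over remaining profit-interest units 45.
Capped: Quinlan ($8,150); residual $20,400 reallocated over remaining profit-interest units 31.
Redistributed shares: Haddad 3,290.32 → $3,300; Ferraro 9,870.97 → $9,850; Kowalski 7,238.71 → $7,250.

Becker: $3,800 · Haddad: $3,300 · Ferraro: $9,850 · Kowalski: $7,250 · Quinlan: $8,150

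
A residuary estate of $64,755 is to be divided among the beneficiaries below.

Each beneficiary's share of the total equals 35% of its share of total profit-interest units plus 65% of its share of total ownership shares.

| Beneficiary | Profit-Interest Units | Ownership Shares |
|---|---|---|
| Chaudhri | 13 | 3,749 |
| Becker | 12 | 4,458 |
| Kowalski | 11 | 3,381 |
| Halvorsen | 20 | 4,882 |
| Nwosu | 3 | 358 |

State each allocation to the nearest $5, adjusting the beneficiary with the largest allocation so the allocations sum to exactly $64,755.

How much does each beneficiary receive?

Profit-interest units total 59; ownership shares total 16,828.
Blended shares (35% profit-interest units + 65% ownership shares): Chaudhri 0.2219; Becker 0.2434; Kowalski 0.1958; Halvorsen 0.3072; Nwosu 0.0316.
Proportional shares: Chaudhri 14,370.94; Becker 15,760.17; Kowalski 12,682.21; Halvorsen 19,893.82; Nwosu 2,047.86.
After rounding ($5): Chaudhri $14,370; Becker $15,760; Kowalski $12,680; Halvorsen $19,895; Nwosu $2,050. Sum = $64,755.
Sum already equals the total — no adjustment.

Chaudhri: $14,370; Becker: $15,760; Kowalski: $12,680; Halvorsen: $19,895; Nwosu: $2,050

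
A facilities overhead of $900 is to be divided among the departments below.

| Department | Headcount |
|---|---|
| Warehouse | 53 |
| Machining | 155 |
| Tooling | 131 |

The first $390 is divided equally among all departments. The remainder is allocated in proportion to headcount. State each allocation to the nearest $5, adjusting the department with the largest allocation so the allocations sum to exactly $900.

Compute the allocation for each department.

Warehouse: $210 | Machining: $365 | Tooling: $325

Equal tier: $390 ÷ 3 = $130 apiece.
Remainder $510 by headcount (total 339): Warehouse 79.73 → $80; Machining 233.19 → $235; Tooling 197.08 → $195.
Totals: Warehouse $130 + $80 = $210; Machining $130 + $235 = $365; Tooling $130 + $195 = $325.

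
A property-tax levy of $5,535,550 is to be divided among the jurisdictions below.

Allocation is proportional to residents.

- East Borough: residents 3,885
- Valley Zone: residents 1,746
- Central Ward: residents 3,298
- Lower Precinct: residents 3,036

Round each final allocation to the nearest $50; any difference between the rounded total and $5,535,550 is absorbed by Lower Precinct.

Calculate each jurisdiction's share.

East Borough: $1,797,400 · Valley Zone: $807,800 · Central Ward: $1,525,800 · Lower Precinct: $1,404,550

Total residents = 11,965.
Raw shares: East Borough 3,885/11,965 × $5,535,550 = 1,797,376.66; Valley Zone 1,746/11,965 × $5,535,550 = 807,778.55; Central Ward 3,298/11,965 × $5,535,550 = 1,525,803.92; Lower Precinct 3,036/11,965 × $5,535,550 = 1,404,590.87.
Rounded to nearest $50: East Borough $1,797,400; Valley Zone $807,800; Central Ward $1,525,800; Lower Precinct $1,404,600. Sum = $5,535,600.
Difference $5,535,550 − $5,535,600 = −$50 applied to Lower Precinct: Lower Precinct becomes $1,404,550.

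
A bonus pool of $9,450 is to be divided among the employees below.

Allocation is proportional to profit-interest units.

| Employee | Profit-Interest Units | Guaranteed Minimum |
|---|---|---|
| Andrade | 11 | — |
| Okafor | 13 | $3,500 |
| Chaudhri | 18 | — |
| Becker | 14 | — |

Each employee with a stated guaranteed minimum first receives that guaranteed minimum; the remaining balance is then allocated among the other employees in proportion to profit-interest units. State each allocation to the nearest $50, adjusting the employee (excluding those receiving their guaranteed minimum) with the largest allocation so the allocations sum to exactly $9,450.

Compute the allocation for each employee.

Andrade: $1,500; Okafor: $3,500; Chaudhri: $2,500; Becker: $1,950

Minimums first: Okafor $3,500. Residual $5,950.
Residual split over remaining profit-interest units 43: Andrade 1,522.09 → $1,500; Chaudhri 2,490.70 → $2,500; Becker 1,937.21 → $1,950.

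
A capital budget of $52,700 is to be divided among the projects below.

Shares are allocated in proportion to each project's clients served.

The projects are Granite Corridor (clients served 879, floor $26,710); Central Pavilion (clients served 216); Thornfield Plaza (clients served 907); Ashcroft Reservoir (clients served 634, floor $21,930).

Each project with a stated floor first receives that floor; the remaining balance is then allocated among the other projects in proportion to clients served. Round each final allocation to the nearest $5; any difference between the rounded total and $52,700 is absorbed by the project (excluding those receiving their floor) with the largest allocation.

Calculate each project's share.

Guaranteed amounts: Granite Corridor $26,710; Ashcroft Reservoir $21,930. Residual $4,060.
Residual split over remaining clients served 1,123: Central Pavilion 780.91 → $780; Thornfield Plaza 3,279.09 → $3,280.

Granite Corridor: $26,710; Central Pavilion: $780; Thornfield Plaza: $3,280; Ashcroft Reservoir: $21,930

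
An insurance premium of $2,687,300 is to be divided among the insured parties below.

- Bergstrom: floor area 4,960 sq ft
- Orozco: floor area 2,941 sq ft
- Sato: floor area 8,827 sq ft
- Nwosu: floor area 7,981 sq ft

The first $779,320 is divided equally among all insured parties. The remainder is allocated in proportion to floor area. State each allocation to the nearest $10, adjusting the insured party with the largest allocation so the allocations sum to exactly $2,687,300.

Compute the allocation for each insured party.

Bergstrom: $577,830 | Orozco: $421,930 | Sato: $876,430 | Nwosu: $811,110

Equal tier: $779,320 ÷ 4 = $194,830 apiece.
Remainder $1,907,980 by floor area (total 24,709): Bergstrom 383,001.37 → $383,000; Orozco 227,098.19 → $227,100; Sato 681,603.44 → $681,600; Nwosu 616,277.00 → $616,280.
Totals: Bergstrom $194,830 + $383,000 = $577,830; Orozco $194,830 + $227,100 = $421,930; Sato $194,830 + $681,600 = $876,430; Nwosu $194,830 + $616,280 = $811,110.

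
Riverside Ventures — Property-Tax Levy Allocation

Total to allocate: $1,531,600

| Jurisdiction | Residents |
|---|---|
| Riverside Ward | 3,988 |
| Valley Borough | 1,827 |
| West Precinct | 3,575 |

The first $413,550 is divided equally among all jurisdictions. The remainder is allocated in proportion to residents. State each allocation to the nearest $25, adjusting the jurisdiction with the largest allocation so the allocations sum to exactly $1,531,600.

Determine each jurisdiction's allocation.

First tranche $413,550 split equally: $137,850 each.
Remainder $1,118,050 by residents (total 9,390): Riverside Ward 474,843.81 → $474,850; Valley Borough 217,537.52 → $217,550; West Precinct 425,668.66 → $425,675.
Rounding difference −$25 on remainder applied to Riverside Ward.
Totals: Riverside Ward $137,850 + $474,825 = $612,675; Valley Borough $137,850 + $217,550 = $355,400; West Precinct $137,850 + $425,675 = $563,525.

Riverside Ward: $612,675 | Valley Borough: $355,400 | West Precinct: $563,525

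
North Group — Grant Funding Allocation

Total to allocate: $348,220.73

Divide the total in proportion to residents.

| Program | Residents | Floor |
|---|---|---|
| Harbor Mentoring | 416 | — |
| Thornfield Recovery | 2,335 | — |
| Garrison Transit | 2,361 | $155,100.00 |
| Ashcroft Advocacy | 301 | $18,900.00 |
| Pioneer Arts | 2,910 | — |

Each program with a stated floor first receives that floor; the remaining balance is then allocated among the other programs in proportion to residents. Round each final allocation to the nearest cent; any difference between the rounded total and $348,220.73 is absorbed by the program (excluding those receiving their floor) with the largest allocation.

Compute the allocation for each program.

Fund the minimums — Garrison Transit $155,100.00; Ashcroft Advocacy $18,900.00. Remaining pool $174,220.73.
Remaining pool split over remaining residents 5,661: Harbor Mentoring 12,802.6539 → $12,802.65; Thornfield Recovery 71,861.0501 → $71,861.05; Pioneer Arts 89,557.0260 → $89,557.03.

Harbor Mentoring: $12,802.65 · Thornfield Recovery: $71,861.05 · Garrison Transit: $155,100.00 · Ashcroft Advocacy: $18,900.00 · Pioneer Arts: $89,557.03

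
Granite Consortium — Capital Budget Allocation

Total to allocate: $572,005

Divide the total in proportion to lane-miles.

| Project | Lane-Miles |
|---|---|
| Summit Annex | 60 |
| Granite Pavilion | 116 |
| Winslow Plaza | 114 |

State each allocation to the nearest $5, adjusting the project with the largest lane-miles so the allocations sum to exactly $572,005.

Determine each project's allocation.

Sum of lane-miles: 290.
Pro-rata amounts: Summit Annex 60/290 × $572,005 = 118,345.86; Granite Pavilion 116/290 × $572,005 = 228,802.00; Winslow Plaza 114/290 × $572,005 = 224,857.14.
After rounding ($5): Summit Annex $118,345; Granite Pavilion $228,800; Winslow Plaza $224,855. Sum = $572,000.
Difference $572,005 − $572,000 = +$5 applied to largest lane-miles (Granite Pavilion): Granite Pavilion becomes $228,805.

Summit Annex: $118,345 · Granite Pavilion: $228,805 · Winslow Plaza: $224,855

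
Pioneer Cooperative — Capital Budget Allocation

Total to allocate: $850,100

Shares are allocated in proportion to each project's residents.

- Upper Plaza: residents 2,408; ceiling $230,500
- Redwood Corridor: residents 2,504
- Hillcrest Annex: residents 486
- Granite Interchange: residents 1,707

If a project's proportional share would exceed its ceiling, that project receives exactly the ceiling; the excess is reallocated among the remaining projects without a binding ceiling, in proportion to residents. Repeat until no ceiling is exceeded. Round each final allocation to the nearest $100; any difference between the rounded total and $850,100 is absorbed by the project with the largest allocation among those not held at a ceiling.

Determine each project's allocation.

Upper Plaza: $230,500 · Redwood Corridor: $330,300 · Hillcrest Annex: $64,100 · Granite Interchange: $225,200

Residents total: 7,105.
Proportional shares (ignoring caps): Upper Plaza 288,112.71; Redwood Corridor 299,598.93; Hillcrest Annex 58,148.99; Granite Interchange 204,239.37.
Cap binds for Upper Plaza ($230,500); balance $619,600 reallocated over remaining residents 4,697.
Redistributed shares: Redwood Corridor 330,312.63 → $330,300; Hillcrest Annex 64,110.20 → $64,100; Granite Interchange 225,177.18 → $225,200.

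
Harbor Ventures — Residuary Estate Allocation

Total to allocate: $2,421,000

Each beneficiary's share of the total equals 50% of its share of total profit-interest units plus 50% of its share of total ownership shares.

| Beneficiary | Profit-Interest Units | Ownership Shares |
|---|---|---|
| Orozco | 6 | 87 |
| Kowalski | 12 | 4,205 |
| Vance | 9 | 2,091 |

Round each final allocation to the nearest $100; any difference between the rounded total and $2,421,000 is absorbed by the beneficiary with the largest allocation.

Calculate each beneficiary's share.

Orozco: $285,500 · Kowalski: $1,335,500 · Vance: $800,000

Profit-interest units total 27; ownership shares total 6,383.
Blended shares (50% profit-interest units + 50% ownership shares): Orozco 0.1179; Kowalski 0.5516; Vance 0.3305.
Pro-rata amounts: Orozco 285,499.06; Kowalski 1,335,454.57; Vance 800,046.37.
Rounded to nearest $100: Orozco $285,500; Kowalski $1,335,500; Vance $800,000. Sum = $2,421,000.
Sum already equals the total — no adjustment.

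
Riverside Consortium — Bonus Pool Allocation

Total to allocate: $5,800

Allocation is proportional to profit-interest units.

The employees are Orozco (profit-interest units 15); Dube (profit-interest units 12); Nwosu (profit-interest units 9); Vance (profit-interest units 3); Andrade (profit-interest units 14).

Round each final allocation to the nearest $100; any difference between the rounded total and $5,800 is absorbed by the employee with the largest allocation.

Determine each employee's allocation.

Orozco: $1,700 | Dube: $1,300 | Nwosu: $1,000 | Vance: $300 | Andrade: $1,500

Sum of profit-interest units: 53.
Raw shares: Orozco 15/53 × $5,800 = 1,641.51; Dube 12/53 × $5,800 = 1,313.21; Nwosu 9/53 × $5,800 = 984.91; Vance 3/53 × $5,800 = 328.30; Andrade 14/53 × $5,800 = 1,532.08.
After rounding ($100): Orozco $1,600; Dube $1,300; Nwosu $1,000; Vance $300; Andrade $1,500. Sum = $5,700.
Difference $5,800 − $5,700 = +$100 applied to largest allocation (Orozco): Orozco becomes $1,700.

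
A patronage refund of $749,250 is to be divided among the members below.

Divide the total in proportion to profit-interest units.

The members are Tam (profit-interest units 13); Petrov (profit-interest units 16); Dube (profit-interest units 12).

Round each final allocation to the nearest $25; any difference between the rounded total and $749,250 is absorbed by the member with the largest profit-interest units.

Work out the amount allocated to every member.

Tam: $237,575 · Petrov: $292,375 · Dube: $219,300

Total profit-interest units = 13 + 16 + 12 = 41.
Raw shares: Tam 237,567.07; Petrov 292,390.24; Dube 219,292.68.
At nearest $25: Tam $237,575; Petrov $292,400; Dube $219,300. Sum = $749,275.
Difference $749,250 − $749,275 = −$25 applied to largest profit-interest units (Petrov): Petrov becomes $292,375.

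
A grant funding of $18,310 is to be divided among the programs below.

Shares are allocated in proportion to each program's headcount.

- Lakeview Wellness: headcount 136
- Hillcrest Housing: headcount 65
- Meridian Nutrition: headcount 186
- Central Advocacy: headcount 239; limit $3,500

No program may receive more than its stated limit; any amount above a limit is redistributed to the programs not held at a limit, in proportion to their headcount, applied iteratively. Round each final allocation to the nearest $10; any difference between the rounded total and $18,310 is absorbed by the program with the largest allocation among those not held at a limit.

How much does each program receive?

Sum of headcount: 626.
Pro-rata shares before constraints: Lakeview Wellness 3,977.89; Hillcrest Housing 1,901.20; Meridian Nutrition 5,440.35; Central Advocacy 6,990.56.
Capped: Central Advocacy ($3,500); residual $14,810 reallocated over remaining headcount 387.
Redistributed shares: Lakeview Wellness 5,204.55 → $5,200; Hillcrest Housing 2,487.47 → $2,490; Meridian Nutrition 7,117.98 → $7,120.

Lakeview Wellness: $5,200; Hillcrest Housing: $2,490; Meridian Nutrition: $7,120; Central Advocacy: $3,500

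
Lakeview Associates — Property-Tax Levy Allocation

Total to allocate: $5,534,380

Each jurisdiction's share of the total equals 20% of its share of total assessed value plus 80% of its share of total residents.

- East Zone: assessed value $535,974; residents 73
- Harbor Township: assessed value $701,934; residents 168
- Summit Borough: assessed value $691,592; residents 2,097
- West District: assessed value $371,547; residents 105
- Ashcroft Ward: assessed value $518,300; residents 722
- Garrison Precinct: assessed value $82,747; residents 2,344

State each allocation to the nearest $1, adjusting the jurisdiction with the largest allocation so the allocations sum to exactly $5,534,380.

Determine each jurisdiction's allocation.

Assessed value total 2,902,094; residents total 5,509.
Combined weights (20% assessed value + 80% residents): East Zone 0.0475; Harbor Township 0.0728; Summit Borough 0.3522; West District 0.0409; Ashcroft Ward 0.1406; Garrison Precinct 0.3461.
Unrounded shares: East Zone 263,092.74; Harbor Township 402,741.01; Summit Borough 1,949,106.04; West District 226,097.24; Ashcroft Ward 777,943.73; Garrison Precinct 1,915,399.26.
At nearest $1: East Zone $263,093; Harbor Township $402,741; Summit Borough $1,949,106; West District $226,097; Ashcroft Ward $777,944; Garrison Precinct $1,915,399. Sum = $5,534,380.
No rounding difference to absorb.

East Zone: $263,093; Harbor Township: $402,741; Summit Borough: $1,949,106; West District: $226,097; Ashcroft Ward: $777,944; Garrison Precinct: $1,915,399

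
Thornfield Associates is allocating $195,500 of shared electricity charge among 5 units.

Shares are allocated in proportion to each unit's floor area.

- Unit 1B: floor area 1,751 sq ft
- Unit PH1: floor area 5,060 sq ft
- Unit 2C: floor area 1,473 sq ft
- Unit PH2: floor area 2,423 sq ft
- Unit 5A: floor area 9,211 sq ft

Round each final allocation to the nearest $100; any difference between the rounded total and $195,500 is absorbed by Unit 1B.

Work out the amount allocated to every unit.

Total floor area = 19,918.
Proportional shares: Unit 1B 1,751/19,918 × $195,500 = 17,186.49; Unit PH1 5,060/19,918 × $195,500 = 49,665.13; Unit 2C 1,473/19,918 × $195,500 = 14,457.85; Unit PH2 2,423/19,918 × $195,500 = 23,782.33; Unit 5A 9,211/19,918 × $195,500 = 90,408.20.
At nearest $100: Unit 1B $17,200; Unit PH1 $49,700; Unit 2C $14,500; Unit PH2 $23,800; Unit 5A $90,400. Sum = $195,600.
Difference $195,500 − $195,600 = −$100 applied to Unit 1B: Unit 1B becomes $17,100.

Unit 1B: $17,100 | Unit PH1: $49,700 | Unit 2C: $14,500 | Unit PH2: $23,800 | Unit 5A: $90,400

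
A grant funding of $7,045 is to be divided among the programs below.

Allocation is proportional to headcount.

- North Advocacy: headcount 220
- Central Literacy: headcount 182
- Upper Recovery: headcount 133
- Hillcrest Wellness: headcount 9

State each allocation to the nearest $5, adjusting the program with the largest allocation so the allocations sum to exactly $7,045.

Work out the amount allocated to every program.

Sum of headcount: 544.
Raw shares: North Advocacy 220/544 × $7,045 = 2,849.08; Central Literacy 182/544 × $7,045 = 2,356.97; Upper Recovery 133/544 × $7,045 = 1,722.40; Hillcrest Wellness 9/544 × $7,045 = 116.55.
After rounding ($5): North Advocacy $2,850; Central Literacy $2,355; Upper Recovery $1,720; Hillcrest Wellness $115. Sum = $7,040.
Difference $7,045 − $7,040 = +$5 applied to largest allocation (North Advocacy): North Advocacy becomes $2,855.

North Advocacy: $2,855 · Central Literacy: $2,355 · Upper Recovery: $1,720 · Hillcrest Wellness: $115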